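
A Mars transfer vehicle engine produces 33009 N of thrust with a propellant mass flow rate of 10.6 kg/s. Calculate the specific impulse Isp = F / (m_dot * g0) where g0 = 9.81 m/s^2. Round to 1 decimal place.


Step 1: m_dot * g0 = 10.6 * 9.81 = 103.99
Step 2: Isp = 33009 / 103.99 = 317.4 s

317.4


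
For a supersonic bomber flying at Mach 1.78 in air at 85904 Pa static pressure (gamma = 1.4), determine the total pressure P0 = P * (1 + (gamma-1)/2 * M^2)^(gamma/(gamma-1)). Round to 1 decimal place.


Step 1: (gamma-1)/2 * M^2 = 0.2 * 3.1684 = 0.63368
Step 2: 1 + 0.63368 = 1.63368
Step 3: Exponent gamma/(gamma-1) = 3.5
Step 4: P0 = 85904 * 1.63368^3.5 = 478738.0 Pa

478738.0


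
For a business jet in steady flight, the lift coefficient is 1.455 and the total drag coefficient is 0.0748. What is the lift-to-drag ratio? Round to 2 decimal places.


Step 1: L/D = CL / CD = 1.455 / 0.0748
Step 2: L/D = 19.45

19.45


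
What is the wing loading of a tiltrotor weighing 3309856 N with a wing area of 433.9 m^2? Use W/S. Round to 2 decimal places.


Step 1: Wing loading = W / S = 3309856 / 433.9
Step 2: Wing loading = 7628.15 N/m^2

7628.15


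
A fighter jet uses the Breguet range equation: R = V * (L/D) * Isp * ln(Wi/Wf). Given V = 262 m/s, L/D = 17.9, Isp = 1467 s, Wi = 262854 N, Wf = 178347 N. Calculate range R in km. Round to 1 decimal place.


Step 1: Coefficient = V * (L/D) * Isp = 262 * 17.9 * 1467 = 6879936.6 m
Step 2: Wi/Wf = 262854 / 178347 = 1.473835
Step 3: ln(1.473835) = 0.387868
Step 4: R = 6879936.6 * 0.387868 = 2668504.9 m = 2668.5 km

2668.5


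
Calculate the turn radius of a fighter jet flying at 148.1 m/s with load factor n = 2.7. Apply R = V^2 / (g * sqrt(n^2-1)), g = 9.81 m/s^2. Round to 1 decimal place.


Step 1: V^2 = 148.1^2 = 21933.61
Step 2: n^2 - 1 = 2.7^2 - 1 = 6.29
Step 3: sqrt(6.29) = 2.507987
Step 4: R = 21933.61 / (9.81 * 2.507987) = 891.5 m

891.5


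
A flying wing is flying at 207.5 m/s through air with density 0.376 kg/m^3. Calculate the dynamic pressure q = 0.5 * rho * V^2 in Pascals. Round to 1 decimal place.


Step 1: V^2 = 207.5^2 = 43056.25
Step 2: q = 0.5 * 0.376 * 43056.25
Step 3: q = 8094.6 Pa

8094.6


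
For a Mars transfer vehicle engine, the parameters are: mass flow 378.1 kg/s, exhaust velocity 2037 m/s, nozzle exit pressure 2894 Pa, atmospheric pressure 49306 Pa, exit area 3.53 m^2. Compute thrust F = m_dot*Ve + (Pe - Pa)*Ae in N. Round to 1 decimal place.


Step 1: Momentum thrust = m_dot * Ve = 378.1 * 2037 = 770189.7 N
Step 2: Pressure thrust = (Pe - Pa) * Ae = (2894 - 49306) * 3.53 = -163834.36 N
Step 3: Total thrust F = 770189.7 + -163834.36 = 606355.3 N

606355.3


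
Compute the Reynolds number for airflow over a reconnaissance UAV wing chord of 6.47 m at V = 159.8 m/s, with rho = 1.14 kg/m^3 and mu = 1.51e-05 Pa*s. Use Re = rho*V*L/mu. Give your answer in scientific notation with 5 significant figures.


Step 1: Numerator = rho * V * L = 1.14 * 159.8 * 6.47 = 1178.65284
Step 2: Re = 1178.65284 / 1.51e-05
Step 3: Re = 7.8056e+07

7.8056e+07


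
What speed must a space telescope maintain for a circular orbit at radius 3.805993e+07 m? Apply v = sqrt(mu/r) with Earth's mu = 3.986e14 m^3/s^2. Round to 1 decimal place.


Step 1: mu / r = 3.986e14 / 3.805993e+07 = 10472956.729
Step 2: v = sqrt(10472956.729) = 3236.2 m/s

3236.2


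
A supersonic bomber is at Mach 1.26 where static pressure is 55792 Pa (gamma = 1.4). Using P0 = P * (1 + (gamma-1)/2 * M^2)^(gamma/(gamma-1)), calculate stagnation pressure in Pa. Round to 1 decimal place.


Step 1: (gamma-1)/2 * M^2 = 0.2 * 1.5876 = 0.31752
Step 2: 1 + 0.31752 = 1.31752
Step 3: Exponent gamma/(gamma-1) = 3.5
Step 4: P0 = 55792 * 1.31752^3.5 = 146461.1 Pa

146461.1


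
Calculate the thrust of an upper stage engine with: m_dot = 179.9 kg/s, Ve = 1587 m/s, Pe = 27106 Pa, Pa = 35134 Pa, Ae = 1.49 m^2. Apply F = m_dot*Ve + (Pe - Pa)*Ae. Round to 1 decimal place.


Step 1: Momentum thrust = m_dot * Ve = 179.9 * 1587 = 285501.3 N
Step 2: Pressure thrust = (Pe - Pa) * Ae = (27106 - 35134) * 1.49 = -11961.72 N
Step 3: Total thrust F = 285501.3 + -11961.72 = 273539.6 N

273539.6


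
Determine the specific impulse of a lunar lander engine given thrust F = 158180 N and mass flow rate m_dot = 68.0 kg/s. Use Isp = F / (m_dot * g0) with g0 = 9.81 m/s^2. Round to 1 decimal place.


Step 1: m_dot * g0 = 68.0 * 9.81 = 667.08
Step 2: Isp = 158180 / 667.08 = 237.1 s

237.1


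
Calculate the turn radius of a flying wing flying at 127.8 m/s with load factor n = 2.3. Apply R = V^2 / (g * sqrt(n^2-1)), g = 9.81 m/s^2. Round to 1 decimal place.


Step 1: V^2 = 127.8^2 = 16332.84
Step 2: n^2 - 1 = 2.3^2 - 1 = 4.29
Step 3: sqrt(4.29) = 2.071232
Step 4: R = 16332.84 / (9.81 * 2.071232) = 803.8 m

803.8


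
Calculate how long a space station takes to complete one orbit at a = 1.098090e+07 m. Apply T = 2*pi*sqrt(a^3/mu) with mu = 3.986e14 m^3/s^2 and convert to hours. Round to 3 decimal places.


Step 1: a^3 / mu = 1.324079e+21 / 3.986e14 = 3.321823e+06
Step 2: sqrt(3.321823e+06) = 1822.587 s
Step 3: T = 2*pi * 1822.587 = 11451.65 s
Step 4: T in hours = 11451.65 / 3600 = 3.181 hours

3.181


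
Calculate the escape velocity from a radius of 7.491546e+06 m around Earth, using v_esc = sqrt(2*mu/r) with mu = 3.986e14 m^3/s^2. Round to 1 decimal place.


Step 1: 2*mu/r = 2 * 3.986e14 / 7.491546e+06 = 106413282.3852
Step 2: v_esc = sqrt(106413282.3852) = 10315.7 m/s

10315.7


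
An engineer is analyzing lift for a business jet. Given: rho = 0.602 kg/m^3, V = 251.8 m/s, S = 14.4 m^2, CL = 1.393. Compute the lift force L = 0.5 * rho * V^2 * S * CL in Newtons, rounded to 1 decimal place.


Step 1: Calculate dynamic pressure q = 0.5 * 0.602 * 251.8^2 = 0.5 * 0.602 * 63403.24 = 19084.3752 Pa
Step 2: Multiply by wing area and lift coefficient: L = 19084.3752 * 14.4 * 1.393
Step 3: L = 274815.0035 * 1.393 = 382817.3 N

382817.3


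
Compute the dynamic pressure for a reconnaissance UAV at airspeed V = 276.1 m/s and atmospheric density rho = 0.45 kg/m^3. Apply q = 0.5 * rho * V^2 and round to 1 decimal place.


Step 1: V^2 = 276.1^2 = 76231.21
Step 2: q = 0.5 * 0.45 * 76231.21
Step 3: q = 17152.0 Pa

17152.0


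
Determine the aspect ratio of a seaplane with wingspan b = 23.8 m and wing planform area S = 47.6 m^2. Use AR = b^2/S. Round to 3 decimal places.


Step 1: b^2 = 23.8^2 = 566.44
Step 2: AR = 566.44 / 47.6 = 11.900

11.900


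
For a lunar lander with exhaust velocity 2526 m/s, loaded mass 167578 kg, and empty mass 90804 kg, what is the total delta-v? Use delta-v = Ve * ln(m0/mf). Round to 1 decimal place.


Step 1: Mass ratio m0/mf = 167578 / 90804 = 1.845491
Step 2: ln(1.845491) = 0.612746
Step 3: delta-v = 2526 * 0.612746 = 1547.8 m/s

1547.8


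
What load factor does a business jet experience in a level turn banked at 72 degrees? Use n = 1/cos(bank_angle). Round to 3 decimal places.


Step 1: Convert 72 degrees to radians = 1.256637
Step 2: cos(72 deg) = 0.309017
Step 3: n = 1 / 0.309017 = 3.236

3.236


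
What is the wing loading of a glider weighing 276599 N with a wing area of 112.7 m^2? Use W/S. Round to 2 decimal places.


Step 1: Wing loading = W / S = 276599 / 112.7
Step 2: Wing loading = 2454.29 N/m^2

2454.29


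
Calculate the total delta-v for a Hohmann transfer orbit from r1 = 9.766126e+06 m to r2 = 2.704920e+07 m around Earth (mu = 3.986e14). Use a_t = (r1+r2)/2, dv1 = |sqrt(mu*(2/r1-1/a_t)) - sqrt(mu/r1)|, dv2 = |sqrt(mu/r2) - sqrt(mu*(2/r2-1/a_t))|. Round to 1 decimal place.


Step 1: Transfer semi-major axis a_t = (9.766126e+06 + 2.704920e+07) / 2 = 1.840766e+07 m
Step 2: v1 (circular at r1) = sqrt(mu/r1) = 6388.63 m/s
Step 3: v_t1 = sqrt(mu*(2/r1 - 1/a_t)) = 7744.36 m/s
Step 4: dv1 = |7744.36 - 6388.63| = 1355.73 m/s
Step 5: v2 (circular at r2) = 3838.76 m/s, v_t2 = 2796.1 m/s
Step 6: dv2 = |3838.76 - 2796.1| = 1042.66 m/s
Step 7: Total delta-v = 1355.73 + 1042.66 = 2398.4 m/s

2398.4


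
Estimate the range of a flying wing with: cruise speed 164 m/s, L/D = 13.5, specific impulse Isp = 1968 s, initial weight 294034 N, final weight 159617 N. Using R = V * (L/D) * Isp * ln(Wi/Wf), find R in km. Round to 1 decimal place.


Step 1: Coefficient = V * (L/D) * Isp = 164 * 13.5 * 1968 = 4357152.0 m
Step 2: Wi/Wf = 294034 / 159617 = 1.842122
Step 3: ln(1.842122) = 0.610918
Step 4: R = 4357152.0 * 0.610918 = 2661863.5 m = 2661.9 km

2661.9


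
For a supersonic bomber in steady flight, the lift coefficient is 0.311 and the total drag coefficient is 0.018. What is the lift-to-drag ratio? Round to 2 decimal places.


Step 1: L/D = CL / CD = 0.311 / 0.018
Step 2: L/D = 17.28

17.28


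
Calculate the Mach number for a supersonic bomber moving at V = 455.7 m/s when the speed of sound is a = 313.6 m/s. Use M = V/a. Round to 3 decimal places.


Step 1: M = V / a = 455.7 / 313.6
Step 2: M = 1.453

1.453


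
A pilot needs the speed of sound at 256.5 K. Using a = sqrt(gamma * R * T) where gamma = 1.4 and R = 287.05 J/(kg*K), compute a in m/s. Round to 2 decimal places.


Step 1: gamma * R * T = 1.4 * 287.05 * 256.5 = 103079.655
Step 2: a = sqrt(103079.655) = 321.06 m/s

321.06


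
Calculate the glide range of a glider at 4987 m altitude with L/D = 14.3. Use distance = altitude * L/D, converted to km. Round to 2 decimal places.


Step 1: Glide distance = altitude * L/D = 4987 * 14.3 = 71314.1 m
Step 2: Convert to km: 71314.1 / 1000 = 71.31 km

71.31


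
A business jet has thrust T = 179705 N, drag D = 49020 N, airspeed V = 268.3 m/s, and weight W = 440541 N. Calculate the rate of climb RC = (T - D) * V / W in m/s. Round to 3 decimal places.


Step 1: Excess thrust = T - D = 179705 - 49020 = 130685 N
Step 2: Excess power = 130685 * 268.3 = 35062785.5 W
Step 3: RC = 35062785.5 / 440541 = 79.590 m/s

79.590


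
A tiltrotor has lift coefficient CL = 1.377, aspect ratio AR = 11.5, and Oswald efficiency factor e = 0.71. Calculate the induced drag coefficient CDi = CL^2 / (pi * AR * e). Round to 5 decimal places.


Step 1: CL^2 = 1.377^2 = 1.896129
Step 2: pi * AR * e = 3.14159 * 11.5 * 0.71 = 25.651104
Step 3: CDi = 1.896129 / 25.651104 = 0.07392

0.07392


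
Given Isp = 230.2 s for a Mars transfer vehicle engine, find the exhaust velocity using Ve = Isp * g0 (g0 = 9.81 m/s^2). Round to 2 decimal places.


Step 1: Ve = Isp * g0 = 230.2 * 9.81
Step 2: Ve = 2258.26 m/s

2258.26


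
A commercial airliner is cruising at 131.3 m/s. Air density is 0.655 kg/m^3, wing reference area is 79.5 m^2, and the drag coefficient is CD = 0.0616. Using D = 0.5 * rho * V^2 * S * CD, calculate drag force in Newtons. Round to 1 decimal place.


Step 1: Dynamic pressure q = 0.5 * 0.655 * 131.3^2 = 5645.9985 Pa
Step 2: Drag D = q * S * CD = 5645.9985 * 79.5 * 0.0616
Step 3: D = 27649.6 N

27649.6


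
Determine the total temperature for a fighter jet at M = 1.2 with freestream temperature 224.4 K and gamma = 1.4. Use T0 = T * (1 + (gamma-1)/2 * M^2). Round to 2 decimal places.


Step 1: (gamma-1)/2 = 0.2
Step 2: M^2 = 1.44
Step 3: 1 + 0.2 * 1.44 = 1.288
Step 4: T0 = 224.4 * 1.288 = 289.03 K

289.03


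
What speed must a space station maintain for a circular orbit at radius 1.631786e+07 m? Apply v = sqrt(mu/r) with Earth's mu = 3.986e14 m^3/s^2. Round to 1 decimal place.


Step 1: mu / r = 3.986e14 / 1.631786e+07 = 24427222.6873
Step 2: v = sqrt(24427222.6873) = 4942.4 m/s

4942.4


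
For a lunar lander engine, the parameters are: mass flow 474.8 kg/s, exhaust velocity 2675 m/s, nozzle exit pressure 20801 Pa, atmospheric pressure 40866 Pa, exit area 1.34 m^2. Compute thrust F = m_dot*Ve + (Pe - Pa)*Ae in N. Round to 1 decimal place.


Step 1: Momentum thrust = m_dot * Ve = 474.8 * 2675 = 1270090.0 N
Step 2: Pressure thrust = (Pe - Pa) * Ae = (20801 - 40866) * 1.34 = -26887.10 N
Step 3: Total thrust F = 1270090.0 + -26887.10 = 1243202.9 N

1243202.9


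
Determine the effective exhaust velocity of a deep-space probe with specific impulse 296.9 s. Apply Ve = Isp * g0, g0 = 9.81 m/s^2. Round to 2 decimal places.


Step 1: Ve = Isp * g0 = 296.9 * 9.81
Step 2: Ve = 2912.59 m/s

2912.59


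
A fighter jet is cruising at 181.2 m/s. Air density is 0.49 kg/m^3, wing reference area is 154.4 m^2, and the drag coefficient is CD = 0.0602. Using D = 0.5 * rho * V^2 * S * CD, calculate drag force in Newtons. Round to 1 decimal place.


Step 1: Dynamic pressure q = 0.5 * 0.49 * 181.2^2 = 8044.1928 Pa
Step 2: Drag D = q * S * CD = 8044.1928 * 154.4 * 0.0602
Step 3: D = 74769.8 N

74769.8


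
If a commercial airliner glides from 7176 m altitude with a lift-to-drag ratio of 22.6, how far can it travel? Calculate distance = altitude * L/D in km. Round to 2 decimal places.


Step 1: Glide distance = altitude * L/D = 7176 * 22.6 = 162177.6 m
Step 2: Convert to km: 162177.6 / 1000 = 162.18 km

162.18


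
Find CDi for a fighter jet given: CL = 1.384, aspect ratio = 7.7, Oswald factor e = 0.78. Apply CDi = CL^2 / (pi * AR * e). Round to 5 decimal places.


Step 1: CL^2 = 1.384^2 = 1.915456
Step 2: pi * AR * e = 3.14159 * 7.7 * 0.78 = 18.868405
Step 3: CDi = 1.915456 / 18.868405 = 0.10152

0.10152


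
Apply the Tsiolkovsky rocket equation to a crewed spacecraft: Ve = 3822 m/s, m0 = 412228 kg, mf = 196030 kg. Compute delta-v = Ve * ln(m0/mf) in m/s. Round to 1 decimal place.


Step 1: Mass ratio m0/mf = 412228 / 196030 = 2.102882
Step 2: ln(2.102882) = 0.743309
Step 3: delta-v = 3822 * 0.743309 = 2840.9 m/s

2840.9


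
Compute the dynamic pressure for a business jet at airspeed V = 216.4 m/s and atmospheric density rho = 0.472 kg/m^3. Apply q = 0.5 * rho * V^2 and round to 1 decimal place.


Step 1: V^2 = 216.4^2 = 46828.96
Step 2: q = 0.5 * 0.472 * 46828.96
Step 3: q = 11051.6 Pa

11051.6


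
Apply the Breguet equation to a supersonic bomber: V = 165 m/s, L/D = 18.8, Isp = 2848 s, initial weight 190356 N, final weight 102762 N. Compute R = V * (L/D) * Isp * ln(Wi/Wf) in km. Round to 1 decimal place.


Step 1: Coefficient = V * (L/D) * Isp = 165 * 18.8 * 2848 = 8834496.0 m
Step 2: Wi/Wf = 190356 / 102762 = 1.852397
Step 3: ln(1.852397) = 0.61648
Step 4: R = 8834496.0 * 0.61648 = 5446293.3 m = 5446.3 km

5446.3


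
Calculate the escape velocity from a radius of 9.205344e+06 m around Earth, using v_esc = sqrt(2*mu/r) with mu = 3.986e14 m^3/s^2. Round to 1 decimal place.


Step 1: 2*mu/r = 2 * 3.986e14 / 9.205344e+06 = 86601869.5227
Step 2: v_esc = sqrt(86601869.5227) = 9306.0 m/s

9306.0


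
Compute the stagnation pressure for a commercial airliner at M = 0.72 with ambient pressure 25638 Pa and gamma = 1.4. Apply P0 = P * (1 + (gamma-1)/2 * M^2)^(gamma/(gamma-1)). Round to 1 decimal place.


Step 1: (gamma-1)/2 * M^2 = 0.2 * 0.5184 = 0.10368
Step 2: 1 + 0.10368 = 1.10368
Step 3: Exponent gamma/(gamma-1) = 3.5
Step 4: P0 = 25638 * 1.10368^3.5 = 36210.6 Pa

36210.6


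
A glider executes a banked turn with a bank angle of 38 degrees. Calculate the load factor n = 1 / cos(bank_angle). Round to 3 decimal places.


Step 1: Convert 38 degrees to radians = 0.663225
Step 2: cos(38 deg) = 0.788011
Step 3: n = 1 / 0.788011 = 1.269

1.269


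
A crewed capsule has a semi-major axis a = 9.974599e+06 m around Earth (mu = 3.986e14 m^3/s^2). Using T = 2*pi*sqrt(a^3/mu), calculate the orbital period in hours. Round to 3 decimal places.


Step 1: a^3 / mu = 9.923990e+20 / 3.986e14 = 2.489712e+06
Step 2: sqrt(2.489712e+06) = 1577.882 s
Step 3: T = 2*pi * 1577.882 = 9914.12 s
Step 4: T in hours = 9914.12 / 3600 = 2.754 hours

2.754


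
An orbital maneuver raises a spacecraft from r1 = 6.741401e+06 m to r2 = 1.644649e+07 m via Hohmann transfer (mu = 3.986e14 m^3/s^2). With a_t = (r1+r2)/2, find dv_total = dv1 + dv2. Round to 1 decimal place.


Step 1: Transfer semi-major axis a_t = (6.741401e+06 + 1.644649e+07) / 2 = 1.159395e+07 m
Step 2: v1 (circular at r1) = sqrt(mu/r1) = 7689.42 m/s
Step 3: v_t1 = sqrt(mu*(2/r1 - 1/a_t)) = 9158.29 m/s
Step 4: dv1 = |9158.29 - 7689.42| = 1468.87 m/s
Step 5: v2 (circular at r2) = 4923.02 m/s, v_t2 = 3753.98 m/s
Step 6: dv2 = |4923.02 - 3753.98| = 1169.05 m/s
Step 7: Total delta-v = 1468.87 + 1169.05 = 2637.9 m/s

2637.9


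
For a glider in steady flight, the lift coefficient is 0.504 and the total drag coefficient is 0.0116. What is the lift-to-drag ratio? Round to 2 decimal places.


Step 1: L/D = CL / CD = 0.504 / 0.0116
Step 2: L/D = 43.45

43.45


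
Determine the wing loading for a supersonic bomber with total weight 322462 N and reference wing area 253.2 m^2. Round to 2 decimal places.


Step 1: Wing loading = W / S = 322462 / 253.2
Step 2: Wing loading = 1273.55 N/m^2

1273.55


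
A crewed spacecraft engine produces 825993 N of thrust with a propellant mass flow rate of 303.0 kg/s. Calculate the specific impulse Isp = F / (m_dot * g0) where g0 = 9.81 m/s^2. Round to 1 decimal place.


Step 1: m_dot * g0 = 303.0 * 9.81 = 2972.43
Step 2: Isp = 825993 / 2972.43 = 277.9 s

277.9


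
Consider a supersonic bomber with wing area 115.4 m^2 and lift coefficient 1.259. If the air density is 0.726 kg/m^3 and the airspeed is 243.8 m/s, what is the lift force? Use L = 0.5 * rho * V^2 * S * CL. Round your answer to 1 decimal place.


Step 1: Calculate dynamic pressure q = 0.5 * 0.726 * 243.8^2 = 0.5 * 0.726 * 59438.44 = 21576.1537 Pa
Step 2: Multiply by wing area and lift coefficient: L = 21576.1537 * 115.4 * 1.259
Step 3: L = 2489888.1393 * 1.259 = 3134769.2 N

3134769.2


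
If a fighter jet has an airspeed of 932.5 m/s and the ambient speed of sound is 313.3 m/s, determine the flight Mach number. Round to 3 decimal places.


Step 1: M = V / a = 932.5 / 313.3
Step 2: M = 2.976

2.976


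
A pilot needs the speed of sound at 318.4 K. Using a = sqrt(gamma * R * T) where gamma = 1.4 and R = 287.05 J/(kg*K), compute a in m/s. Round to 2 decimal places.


Step 1: gamma * R * T = 1.4 * 287.05 * 318.4 = 127955.408
Step 2: a = sqrt(127955.408) = 357.71 m/s

357.71


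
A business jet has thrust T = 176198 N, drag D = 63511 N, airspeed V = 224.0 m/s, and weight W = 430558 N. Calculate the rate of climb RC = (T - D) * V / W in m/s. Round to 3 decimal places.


Step 1: Excess thrust = T - D = 176198 - 63511 = 112687 N
Step 2: Excess power = 112687 * 224.0 = 25241888.0 W
Step 3: RC = 25241888.0 / 430558 = 58.626 m/s

58.626


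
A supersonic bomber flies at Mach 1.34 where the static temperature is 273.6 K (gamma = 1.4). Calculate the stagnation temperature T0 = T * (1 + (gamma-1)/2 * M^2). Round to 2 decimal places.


Step 1: (gamma-1)/2 = 0.2
Step 2: M^2 = 1.7956
Step 3: 1 + 0.2 * 1.7956 = 1.35912
Step 4: T0 = 273.6 * 1.35912 = 371.86 K

371.86


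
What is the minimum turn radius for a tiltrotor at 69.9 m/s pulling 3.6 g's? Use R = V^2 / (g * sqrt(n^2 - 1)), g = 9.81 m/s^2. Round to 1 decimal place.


Step 1: V^2 = 69.9^2 = 4886.01
Step 2: n^2 - 1 = 3.6^2 - 1 = 11.96
Step 3: sqrt(11.96) = 3.458323
Step 4: R = 4886.01 / (9.81 * 3.458323) = 144.0 m

144.0


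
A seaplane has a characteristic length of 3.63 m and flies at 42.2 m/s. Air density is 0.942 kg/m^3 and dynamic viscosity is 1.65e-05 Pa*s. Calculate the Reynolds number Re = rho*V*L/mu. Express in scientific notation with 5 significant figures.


Step 1: Numerator = rho * V * L = 0.942 * 42.2 * 3.63 = 144.301212
Step 2: Re = 144.301212 / 1.65e-05
Step 3: Re = 8.7455e+06

8.7455e+06


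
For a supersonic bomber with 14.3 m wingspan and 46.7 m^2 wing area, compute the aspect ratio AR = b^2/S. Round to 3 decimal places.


Step 1: b^2 = 14.3^2 = 204.49
Step 2: AR = 204.49 / 46.7 = 4.379

4.379


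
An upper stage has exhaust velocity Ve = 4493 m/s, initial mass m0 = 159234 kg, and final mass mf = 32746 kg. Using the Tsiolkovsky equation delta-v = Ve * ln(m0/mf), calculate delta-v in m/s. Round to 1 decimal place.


Step 1: Mass ratio m0/mf = 159234 / 32746 = 4.862701
Step 2: ln(4.862701) = 1.581594
Step 3: delta-v = 4493 * 1.581594 = 7106.1 m/s

7106.1


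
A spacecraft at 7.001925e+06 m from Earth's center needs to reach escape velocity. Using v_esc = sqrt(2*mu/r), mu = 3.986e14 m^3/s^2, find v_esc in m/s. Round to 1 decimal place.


Step 1: 2*mu/r = 2 * 3.986e14 / 7.001925e+06 = 113854404.3245
Step 2: v_esc = sqrt(113854404.3245) = 10670.3 m/s

10670.3


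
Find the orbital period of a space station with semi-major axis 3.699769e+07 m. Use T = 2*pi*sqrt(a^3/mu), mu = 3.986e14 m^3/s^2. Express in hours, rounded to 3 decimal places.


Step 1: a^3 / mu = 5.064351e+22 / 3.986e14 = 1.270535e+08
Step 2: sqrt(1.270535e+08) = 11271.7998 s
Step 3: T = 2*pi * 11271.7998 = 70822.81 s
Step 4: T in hours = 70822.81 / 3600 = 19.673 hours

19.673


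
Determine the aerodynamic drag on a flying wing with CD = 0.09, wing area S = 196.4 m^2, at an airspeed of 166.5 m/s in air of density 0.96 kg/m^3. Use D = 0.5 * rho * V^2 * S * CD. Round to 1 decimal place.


Step 1: Dynamic pressure q = 0.5 * 0.96 * 166.5^2 = 13306.68 Pa
Step 2: Drag D = q * S * CD = 13306.68 * 196.4 * 0.09
Step 3: D = 235208.9 N

235208.9


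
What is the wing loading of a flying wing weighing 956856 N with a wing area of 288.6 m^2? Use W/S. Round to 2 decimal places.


Step 1: Wing loading = W / S = 956856 / 288.6
Step 2: Wing loading = 3315.51 N/m^2

3315.51


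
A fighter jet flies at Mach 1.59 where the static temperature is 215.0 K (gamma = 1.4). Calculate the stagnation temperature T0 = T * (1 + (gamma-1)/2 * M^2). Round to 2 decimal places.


Step 1: (gamma-1)/2 = 0.2
Step 2: M^2 = 2.5281
Step 3: 1 + 0.2 * 2.5281 = 1.50562
Step 4: T0 = 215.0 * 1.50562 = 323.71 K

323.71


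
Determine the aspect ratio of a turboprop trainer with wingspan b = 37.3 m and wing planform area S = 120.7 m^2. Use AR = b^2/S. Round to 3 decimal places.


Step 1: b^2 = 37.3^2 = 1391.29
Step 2: AR = 1391.29 / 120.7 = 11.527

11.527


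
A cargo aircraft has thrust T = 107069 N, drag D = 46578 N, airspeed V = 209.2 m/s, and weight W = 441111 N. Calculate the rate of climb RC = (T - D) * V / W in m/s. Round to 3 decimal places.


Step 1: Excess thrust = T - D = 107069 - 46578 = 60491 N
Step 2: Excess power = 60491 * 209.2 = 12654717.2 W
Step 3: RC = 12654717.2 / 441111 = 28.688 m/s

28.688


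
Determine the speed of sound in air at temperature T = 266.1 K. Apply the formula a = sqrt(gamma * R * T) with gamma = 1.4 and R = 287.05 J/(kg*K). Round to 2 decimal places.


Step 1: gamma * R * T = 1.4 * 287.05 * 266.1 = 106937.607
Step 2: a = sqrt(106937.607) = 327.01 m/s

327.01


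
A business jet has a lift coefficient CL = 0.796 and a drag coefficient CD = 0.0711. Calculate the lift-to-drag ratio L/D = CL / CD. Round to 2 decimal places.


Step 1: L/D = CL / CD = 0.796 / 0.0711
Step 2: L/D = 11.20

11.20


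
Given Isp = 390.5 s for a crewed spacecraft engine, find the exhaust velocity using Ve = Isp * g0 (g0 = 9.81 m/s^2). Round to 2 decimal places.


Step 1: Ve = Isp * g0 = 390.5 * 9.81
Step 2: Ve = 3830.81 m/s

3830.81


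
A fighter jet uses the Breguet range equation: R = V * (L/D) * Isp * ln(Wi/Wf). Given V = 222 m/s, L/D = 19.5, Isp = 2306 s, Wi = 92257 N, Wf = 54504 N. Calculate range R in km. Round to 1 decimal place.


Step 1: Coefficient = V * (L/D) * Isp = 222 * 19.5 * 2306 = 9982674.0 m
Step 2: Wi/Wf = 92257 / 54504 = 1.692665
Step 3: ln(1.692665) = 0.526304
Step 4: R = 9982674.0 * 0.526304 = 5253921.9 m = 5253.9 km

5253.9


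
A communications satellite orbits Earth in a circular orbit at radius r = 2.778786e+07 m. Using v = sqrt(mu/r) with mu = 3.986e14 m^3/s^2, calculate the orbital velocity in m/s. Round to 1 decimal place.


Step 1: mu / r = 3.986e14 / 2.778786e+07 = 14344393.5589
Step 2: v = sqrt(14344393.5589) = 3787.4 m/s

3787.4


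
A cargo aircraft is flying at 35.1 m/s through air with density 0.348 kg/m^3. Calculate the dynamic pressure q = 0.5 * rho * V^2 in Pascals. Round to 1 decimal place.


Step 1: V^2 = 35.1^2 = 1232.01
Step 2: q = 0.5 * 0.348 * 1232.01
Step 3: q = 214.4 Pa

214.4


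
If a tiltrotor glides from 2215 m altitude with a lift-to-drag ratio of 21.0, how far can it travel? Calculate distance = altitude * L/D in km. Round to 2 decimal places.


Step 1: Glide distance = altitude * L/D = 2215 * 21.0 = 46515.0 m
Step 2: Convert to km: 46515.0 / 1000 = 46.52 km

46.52


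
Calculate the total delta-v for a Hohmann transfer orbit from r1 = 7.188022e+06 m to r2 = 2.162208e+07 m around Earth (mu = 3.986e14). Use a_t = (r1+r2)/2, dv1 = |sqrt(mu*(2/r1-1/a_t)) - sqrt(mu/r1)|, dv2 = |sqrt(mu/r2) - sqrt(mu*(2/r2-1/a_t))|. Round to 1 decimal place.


Step 1: Transfer semi-major axis a_t = (7.188022e+06 + 2.162208e+07) / 2 = 1.440505e+07 m
Step 2: v1 (circular at r1) = sqrt(mu/r1) = 7446.7 m/s
Step 3: v_t1 = sqrt(mu*(2/r1 - 1/a_t)) = 9123.37 m/s
Step 4: dv1 = |9123.37 - 7446.7| = 1676.67 m/s
Step 5: v2 (circular at r2) = 4293.58 m/s, v_t2 = 3032.96 m/s
Step 6: dv2 = |4293.58 - 3032.96| = 1260.62 m/s
Step 7: Total delta-v = 1676.67 + 1260.62 = 2937.3 m/s

2937.3


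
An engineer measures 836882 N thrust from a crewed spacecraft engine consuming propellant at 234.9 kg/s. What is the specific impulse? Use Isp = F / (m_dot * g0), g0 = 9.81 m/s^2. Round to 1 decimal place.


Step 1: m_dot * g0 = 234.9 * 9.81 = 2304.37
Step 2: Isp = 836882 / 2304.37 = 363.2 s

363.2


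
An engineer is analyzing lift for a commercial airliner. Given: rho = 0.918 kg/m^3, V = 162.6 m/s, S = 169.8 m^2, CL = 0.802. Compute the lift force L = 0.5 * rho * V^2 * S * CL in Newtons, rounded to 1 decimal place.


Step 1: Calculate dynamic pressure q = 0.5 * 0.918 * 162.6^2 = 0.5 * 0.918 * 26438.76 = 12135.3908 Pa
Step 2: Multiply by wing area and lift coefficient: L = 12135.3908 * 169.8 * 0.802
Step 3: L = 2060589.3646 * 0.802 = 1652592.7 N

1652592.7


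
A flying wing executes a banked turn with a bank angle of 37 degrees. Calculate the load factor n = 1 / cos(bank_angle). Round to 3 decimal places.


Step 1: Convert 37 degrees to radians = 0.645772
Step 2: cos(37 deg) = 0.798636
Step 3: n = 1 / 0.798636 = 1.252

1.252


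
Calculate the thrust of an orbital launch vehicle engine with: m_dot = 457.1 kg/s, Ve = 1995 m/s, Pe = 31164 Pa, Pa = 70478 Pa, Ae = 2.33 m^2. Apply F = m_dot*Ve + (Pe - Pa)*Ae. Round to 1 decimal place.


Step 1: Momentum thrust = m_dot * Ve = 457.1 * 1995 = 911914.5 N
Step 2: Pressure thrust = (Pe - Pa) * Ae = (31164 - 70478) * 2.33 = -91601.62 N
Step 3: Total thrust F = 911914.5 + -91601.62 = 820312.9 N

820312.9


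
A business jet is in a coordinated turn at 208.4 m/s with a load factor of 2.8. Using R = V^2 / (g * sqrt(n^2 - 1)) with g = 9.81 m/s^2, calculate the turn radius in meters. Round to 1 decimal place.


Step 1: V^2 = 208.4^2 = 43430.56
Step 2: n^2 - 1 = 2.8^2 - 1 = 6.84
Step 3: sqrt(6.84) = 2.615339
Step 4: R = 43430.56 / (9.81 * 2.615339) = 1692.8 m

1692.8


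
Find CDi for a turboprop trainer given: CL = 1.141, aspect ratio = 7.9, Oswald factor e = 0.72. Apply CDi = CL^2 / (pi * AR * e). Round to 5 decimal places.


Step 1: CL^2 = 1.141^2 = 1.301881
Step 2: pi * AR * e = 3.14159 * 7.9 * 0.72 = 17.869379
Step 3: CDi = 1.301881 / 17.869379 = 0.07286

0.07286


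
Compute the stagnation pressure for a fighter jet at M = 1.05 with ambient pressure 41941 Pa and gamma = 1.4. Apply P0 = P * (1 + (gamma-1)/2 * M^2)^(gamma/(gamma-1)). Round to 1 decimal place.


Step 1: (gamma-1)/2 * M^2 = 0.2 * 1.1025 = 0.2205
Step 2: 1 + 0.2205 = 1.2205
Step 3: Exponent gamma/(gamma-1) = 3.5
Step 4: P0 = 41941 * 1.2205^3.5 = 84240.5 Pa

84240.5


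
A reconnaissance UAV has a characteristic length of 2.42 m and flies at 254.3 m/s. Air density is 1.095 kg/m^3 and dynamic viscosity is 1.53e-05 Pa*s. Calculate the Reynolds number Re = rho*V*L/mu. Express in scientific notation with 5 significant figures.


Step 1: Numerator = rho * V * L = 1.095 * 254.3 * 2.42 = 673.86957
Step 2: Re = 673.86957 / 1.53e-05
Step 3: Re = 4.4044e+07

4.4044e+07


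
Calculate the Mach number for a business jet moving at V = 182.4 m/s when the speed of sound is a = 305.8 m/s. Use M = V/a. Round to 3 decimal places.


Step 1: M = V / a = 182.4 / 305.8
Step 2: M = 0.596

0.596


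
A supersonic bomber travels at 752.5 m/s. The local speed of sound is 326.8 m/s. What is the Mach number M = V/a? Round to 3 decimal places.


Step 1: M = V / a = 752.5 / 326.8
Step 2: M = 2.303

2.303


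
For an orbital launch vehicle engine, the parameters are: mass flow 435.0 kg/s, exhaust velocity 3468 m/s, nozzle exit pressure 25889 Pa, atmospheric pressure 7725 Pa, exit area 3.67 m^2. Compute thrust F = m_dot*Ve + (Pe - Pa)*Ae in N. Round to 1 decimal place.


Step 1: Momentum thrust = m_dot * Ve = 435.0 * 3468 = 1508580.0 N
Step 2: Pressure thrust = (Pe - Pa) * Ae = (25889 - 7725) * 3.67 = 66661.88 N
Step 3: Total thrust F = 1508580.0 + 66661.88 = 1575241.9 N

1575241.9


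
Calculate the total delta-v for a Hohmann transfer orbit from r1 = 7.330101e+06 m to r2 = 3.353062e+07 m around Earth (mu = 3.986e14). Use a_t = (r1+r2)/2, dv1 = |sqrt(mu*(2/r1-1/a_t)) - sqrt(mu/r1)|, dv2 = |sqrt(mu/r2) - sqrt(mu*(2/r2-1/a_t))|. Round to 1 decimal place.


Step 1: Transfer semi-major axis a_t = (7.330101e+06 + 3.353062e+07) / 2 = 2.043036e+07 m
Step 2: v1 (circular at r1) = sqrt(mu/r1) = 7374.18 m/s
Step 3: v_t1 = sqrt(mu*(2/r1 - 1/a_t)) = 9447.06 m/s
Step 4: dv1 = |9447.06 - 7374.18| = 2072.88 m/s
Step 5: v2 (circular at r2) = 3447.85 m/s, v_t2 = 2065.21 m/s
Step 6: dv2 = |3447.85 - 2065.21| = 1382.63 m/s
Step 7: Total delta-v = 2072.88 + 1382.63 = 3455.5 m/s

3455.5


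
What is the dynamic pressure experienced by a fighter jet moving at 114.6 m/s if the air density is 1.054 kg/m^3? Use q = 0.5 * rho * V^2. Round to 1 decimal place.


Step 1: V^2 = 114.6^2 = 13133.16
Step 2: q = 0.5 * 1.054 * 13133.16
Step 3: q = 6921.2 Pa

6921.2


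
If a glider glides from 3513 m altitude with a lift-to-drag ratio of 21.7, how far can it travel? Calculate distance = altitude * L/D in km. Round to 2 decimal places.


Step 1: Glide distance = altitude * L/D = 3513 * 21.7 = 76232.1 m
Step 2: Convert to km: 76232.1 / 1000 = 76.23 km

76.23


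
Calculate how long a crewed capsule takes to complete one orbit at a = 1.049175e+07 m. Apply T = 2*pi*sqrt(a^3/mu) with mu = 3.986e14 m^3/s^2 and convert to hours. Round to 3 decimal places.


Step 1: a^3 / mu = 1.154898e+21 / 3.986e14 = 2.897387e+06
Step 2: sqrt(2.897387e+06) = 1702.1713 s
Step 3: T = 2*pi * 1702.1713 = 10695.06 s
Step 4: T in hours = 10695.06 / 3600 = 2.971 hours

2.971


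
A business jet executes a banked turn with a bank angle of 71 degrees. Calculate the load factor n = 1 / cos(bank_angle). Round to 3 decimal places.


Step 1: Convert 71 degrees to radians = 1.239184
Step 2: cos(71 deg) = 0.325568
Step 3: n = 1 / 0.325568 = 3.072

3.072


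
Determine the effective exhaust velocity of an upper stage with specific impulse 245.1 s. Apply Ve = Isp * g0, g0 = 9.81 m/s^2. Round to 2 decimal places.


Step 1: Ve = Isp * g0 = 245.1 * 9.81
Step 2: Ve = 2404.43 m/s

2404.43


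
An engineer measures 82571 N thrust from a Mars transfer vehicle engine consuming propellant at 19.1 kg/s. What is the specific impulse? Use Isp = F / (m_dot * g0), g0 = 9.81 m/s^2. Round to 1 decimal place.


Step 1: m_dot * g0 = 19.1 * 9.81 = 187.37
Step 2: Isp = 82571 / 187.37 = 440.7 s

440.7


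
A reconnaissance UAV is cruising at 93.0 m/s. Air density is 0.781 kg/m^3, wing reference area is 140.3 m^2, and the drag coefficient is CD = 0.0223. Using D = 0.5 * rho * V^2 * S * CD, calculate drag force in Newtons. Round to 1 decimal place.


Step 1: Dynamic pressure q = 0.5 * 0.781 * 93.0^2 = 3377.4345 Pa
Step 2: Drag D = q * S * CD = 3377.4345 * 140.3 * 0.0223
Step 3: D = 10566.9 N

10566.9


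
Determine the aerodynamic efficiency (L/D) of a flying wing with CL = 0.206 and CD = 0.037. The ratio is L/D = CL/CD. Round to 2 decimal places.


Step 1: L/D = CL / CD = 0.206 / 0.037
Step 2: L/D = 5.57

5.57


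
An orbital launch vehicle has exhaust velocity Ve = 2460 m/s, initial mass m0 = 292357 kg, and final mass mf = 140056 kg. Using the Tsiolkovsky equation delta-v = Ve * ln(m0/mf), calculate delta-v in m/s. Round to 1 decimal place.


Step 1: Mass ratio m0/mf = 292357 / 140056 = 2.087429
Step 2: ln(2.087429) = 0.735933
Step 3: delta-v = 2460 * 0.735933 = 1810.4 m/s

1810.4


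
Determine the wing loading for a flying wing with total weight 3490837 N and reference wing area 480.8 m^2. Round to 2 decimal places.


Step 1: Wing loading = W / S = 3490837 / 480.8
Step 2: Wing loading = 7260.48 N/m^2

7260.48


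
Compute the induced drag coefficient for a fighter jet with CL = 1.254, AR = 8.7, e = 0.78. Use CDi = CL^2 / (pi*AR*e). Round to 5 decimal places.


Step 1: CL^2 = 1.254^2 = 1.572516
Step 2: pi * AR * e = 3.14159 * 8.7 * 0.78 = 21.318848
Step 3: CDi = 1.572516 / 21.318848 = 0.07376

0.07376


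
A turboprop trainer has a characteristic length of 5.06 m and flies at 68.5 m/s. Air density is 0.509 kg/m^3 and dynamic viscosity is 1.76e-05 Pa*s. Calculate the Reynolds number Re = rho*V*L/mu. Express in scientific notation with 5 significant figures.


Step 1: Numerator = rho * V * L = 0.509 * 68.5 * 5.06 = 176.42449
Step 2: Re = 176.42449 / 1.76e-05
Step 3: Re = 1.0024e+07

1.0024e+07


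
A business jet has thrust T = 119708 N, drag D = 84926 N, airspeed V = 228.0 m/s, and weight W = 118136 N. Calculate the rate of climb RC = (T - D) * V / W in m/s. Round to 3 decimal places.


Step 1: Excess thrust = T - D = 119708 - 84926 = 34782 N
Step 2: Excess power = 34782 * 228.0 = 7930296.0 W
Step 3: RC = 7930296.0 / 118136 = 67.129 m/s

67.129


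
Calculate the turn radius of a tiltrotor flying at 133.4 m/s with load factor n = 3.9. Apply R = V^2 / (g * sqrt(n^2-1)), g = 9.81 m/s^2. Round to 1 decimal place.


Step 1: V^2 = 133.4^2 = 17795.56
Step 2: n^2 - 1 = 3.9^2 - 1 = 14.21
Step 3: sqrt(14.21) = 3.769615
Step 4: R = 17795.56 / (9.81 * 3.769615) = 481.2 m

481.2


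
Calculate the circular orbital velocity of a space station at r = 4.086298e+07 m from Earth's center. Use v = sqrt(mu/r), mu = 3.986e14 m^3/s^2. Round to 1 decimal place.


Step 1: mu / r = 3.986e14 / 4.086298e+07 = 9754550.4513
Step 2: v = sqrt(9754550.4513) = 3123.2 m/s

3123.2


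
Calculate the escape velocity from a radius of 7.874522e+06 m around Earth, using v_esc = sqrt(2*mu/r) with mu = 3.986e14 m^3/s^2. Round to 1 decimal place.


Step 1: 2*mu/r = 2 * 3.986e14 / 7.874522e+06 = 101237891.011
Step 2: v_esc = sqrt(101237891.011) = 10061.7 m/s

10061.7


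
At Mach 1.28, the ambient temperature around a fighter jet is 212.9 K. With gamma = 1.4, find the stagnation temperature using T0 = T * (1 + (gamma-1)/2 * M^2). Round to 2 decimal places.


Step 1: (gamma-1)/2 = 0.2
Step 2: M^2 = 1.6384
Step 3: 1 + 0.2 * 1.6384 = 1.32768
Step 4: T0 = 212.9 * 1.32768 = 282.66 K

282.66


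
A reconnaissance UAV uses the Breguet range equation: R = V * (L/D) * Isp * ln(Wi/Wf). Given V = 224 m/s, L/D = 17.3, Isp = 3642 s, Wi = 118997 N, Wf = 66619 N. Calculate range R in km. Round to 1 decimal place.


Step 1: Coefficient = V * (L/D) * Isp = 224 * 17.3 * 3642 = 14113478.4 m
Step 2: Wi/Wf = 118997 / 66619 = 1.786232
Step 3: ln(1.786232) = 0.580108
Step 4: R = 14113478.4 * 0.580108 = 8187348.2 m = 8187.3 km

8187.3


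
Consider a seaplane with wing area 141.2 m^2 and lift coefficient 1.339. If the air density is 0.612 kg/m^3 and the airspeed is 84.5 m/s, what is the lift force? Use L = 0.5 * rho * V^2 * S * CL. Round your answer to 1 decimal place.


Step 1: Calculate dynamic pressure q = 0.5 * 0.612 * 84.5^2 = 0.5 * 0.612 * 7140.25 = 2184.9165 Pa
Step 2: Multiply by wing area and lift coefficient: L = 2184.9165 * 141.2 * 1.339
Step 3: L = 308510.2098 * 1.339 = 413095.2 N

413095.2


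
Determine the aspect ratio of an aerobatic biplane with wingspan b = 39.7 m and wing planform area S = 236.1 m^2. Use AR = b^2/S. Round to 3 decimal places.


Step 1: b^2 = 39.7^2 = 1576.09
Step 2: AR = 1576.09 / 236.1 = 6.676

6.676


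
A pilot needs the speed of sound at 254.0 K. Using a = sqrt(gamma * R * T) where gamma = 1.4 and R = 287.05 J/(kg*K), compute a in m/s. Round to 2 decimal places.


Step 1: gamma * R * T = 1.4 * 287.05 * 254.0 = 102074.98
Step 2: a = sqrt(102074.98) = 319.49 m/s

319.49


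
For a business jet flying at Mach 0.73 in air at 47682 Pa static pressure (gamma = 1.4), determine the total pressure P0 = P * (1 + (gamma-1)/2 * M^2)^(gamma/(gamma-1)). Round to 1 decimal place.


Step 1: (gamma-1)/2 * M^2 = 0.2 * 0.5329 = 0.10658
Step 2: 1 + 0.10658 = 1.10658
Step 3: Exponent gamma/(gamma-1) = 3.5
Step 4: P0 = 47682 * 1.10658^3.5 = 67966.4 Pa

67966.4


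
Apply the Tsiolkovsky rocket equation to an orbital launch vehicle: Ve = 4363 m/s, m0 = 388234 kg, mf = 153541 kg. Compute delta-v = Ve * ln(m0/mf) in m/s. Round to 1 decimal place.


Step 1: Mass ratio m0/mf = 388234 / 153541 = 2.528536
Step 2: ln(2.528536) = 0.927641
Step 3: delta-v = 4363 * 0.927641 = 4047.3 m/s

4047.3


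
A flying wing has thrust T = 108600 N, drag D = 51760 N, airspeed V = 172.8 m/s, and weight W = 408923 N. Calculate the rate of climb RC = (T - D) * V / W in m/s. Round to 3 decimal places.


Step 1: Excess thrust = T - D = 108600 - 51760 = 56840 N
Step 2: Excess power = 56840 * 172.8 = 9821952.0 W
Step 3: RC = 9821952.0 / 408923 = 24.019 m/s

24.019


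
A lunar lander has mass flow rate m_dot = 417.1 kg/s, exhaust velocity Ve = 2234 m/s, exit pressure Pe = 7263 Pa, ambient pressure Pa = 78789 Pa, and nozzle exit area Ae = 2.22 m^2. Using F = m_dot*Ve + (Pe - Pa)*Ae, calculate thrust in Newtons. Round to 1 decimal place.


Step 1: Momentum thrust = m_dot * Ve = 417.1 * 2234 = 931801.4 N
Step 2: Pressure thrust = (Pe - Pa) * Ae = (7263 - 78789) * 2.22 = -158787.72 N
Step 3: Total thrust F = 931801.4 + -158787.72 = 773013.7 N

773013.7


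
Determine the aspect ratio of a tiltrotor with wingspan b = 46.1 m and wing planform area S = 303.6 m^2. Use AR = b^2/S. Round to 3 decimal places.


Step 1: b^2 = 46.1^2 = 2125.21
Step 2: AR = 2125.21 / 303.6 = 7.000

7.000


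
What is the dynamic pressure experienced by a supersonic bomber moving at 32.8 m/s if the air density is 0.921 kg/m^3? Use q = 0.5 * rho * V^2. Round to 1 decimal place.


Step 1: V^2 = 32.8^2 = 1075.84
Step 2: q = 0.5 * 0.921 * 1075.84
Step 3: q = 495.4 Pa

495.4


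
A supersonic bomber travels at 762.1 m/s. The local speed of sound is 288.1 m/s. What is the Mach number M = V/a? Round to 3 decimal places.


Step 1: M = V / a = 762.1 / 288.1
Step 2: M = 2.645

2.645


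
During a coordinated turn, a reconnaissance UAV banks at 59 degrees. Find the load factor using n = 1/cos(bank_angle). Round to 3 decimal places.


Step 1: Convert 59 degrees to radians = 1.029744
Step 2: cos(59 deg) = 0.515038
Step 3: n = 1 / 0.515038 = 1.942

1.942


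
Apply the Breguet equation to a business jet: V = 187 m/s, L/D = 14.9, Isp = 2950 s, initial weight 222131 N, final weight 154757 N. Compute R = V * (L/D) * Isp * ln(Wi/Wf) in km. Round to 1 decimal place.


Step 1: Coefficient = V * (L/D) * Isp = 187 * 14.9 * 2950 = 8219585.0 m
Step 2: Wi/Wf = 222131 / 154757 = 1.435353
Step 3: ln(1.435353) = 0.361411
Step 4: R = 8219585.0 * 0.361411 = 2970649.7 m = 2970.6 km

2970.6


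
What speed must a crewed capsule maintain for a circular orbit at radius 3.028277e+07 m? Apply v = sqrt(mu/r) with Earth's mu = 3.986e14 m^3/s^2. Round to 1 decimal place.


Step 1: mu / r = 3.986e14 / 3.028277e+07 = 13162600.383
Step 2: v = sqrt(13162600.383) = 3628.0 m/s

3628.0


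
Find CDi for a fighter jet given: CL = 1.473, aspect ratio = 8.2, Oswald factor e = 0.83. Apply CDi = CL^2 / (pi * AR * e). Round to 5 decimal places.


Step 1: CL^2 = 1.473^2 = 2.169729
Step 2: pi * AR * e = 3.14159 * 8.2 * 0.83 = 21.38168
Step 3: CDi = 2.169729 / 21.38168 = 0.10148

0.10148
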